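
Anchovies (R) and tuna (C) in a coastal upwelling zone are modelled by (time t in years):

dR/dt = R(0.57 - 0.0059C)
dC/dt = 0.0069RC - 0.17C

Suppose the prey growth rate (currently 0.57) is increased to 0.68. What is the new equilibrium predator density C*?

At the interior fixed point, setting dR/dt = 0 with R > 0 fixes C* = (prey growth rate)/(RC coefficient) — independent of the other coefficients.
With the change, C* = 0.68/0.0059 = 115; it rises from 96.6.

C* ≈ 115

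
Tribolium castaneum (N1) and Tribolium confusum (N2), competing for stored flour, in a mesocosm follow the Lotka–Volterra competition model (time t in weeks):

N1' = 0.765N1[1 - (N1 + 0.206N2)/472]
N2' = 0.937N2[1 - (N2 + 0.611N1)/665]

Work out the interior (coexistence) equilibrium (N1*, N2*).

N1* ≈ 383, N2* ≈ 431

Setting both brackets to zero gives the nullclines N1 + 0.206N2 = 472 and 0.611N1 + N2 = 665.
Substituting N2 = 665 - 0.611N1 into the first: N1(1 - 0.206·0.611) = 472 - 0.206·665.
So N1* = 335/0.874 = 383, and then N2* = 665 - 0.611·383 = 431.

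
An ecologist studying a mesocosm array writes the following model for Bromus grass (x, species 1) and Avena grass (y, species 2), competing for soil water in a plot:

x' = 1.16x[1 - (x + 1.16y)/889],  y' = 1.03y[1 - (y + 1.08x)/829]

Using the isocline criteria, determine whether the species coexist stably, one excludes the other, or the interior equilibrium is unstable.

Compare the nullcline intercepts: K1/α12 = 889/1.16 = 766 < K2 = 829; K2/α21 = 829/1.08 = 768 < K1 = 889.
Since both are reversed, neither can invade when rare; the interior point is a saddle.

unstable coexistence (outcome depends on initial conditions)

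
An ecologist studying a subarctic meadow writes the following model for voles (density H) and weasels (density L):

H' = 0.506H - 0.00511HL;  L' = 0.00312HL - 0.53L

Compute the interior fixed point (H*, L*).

Set dL/dt = 0 with L > 0: 0.00312H - 0.53 = 0, so H* = 0.53/0.00312 = 170.
Set dH/dt = 0 with H > 0: 0.506 - 0.00511L = 0, so L* = 0.506/0.00511 = 99.

H* ≈ 170, L* ≈ 99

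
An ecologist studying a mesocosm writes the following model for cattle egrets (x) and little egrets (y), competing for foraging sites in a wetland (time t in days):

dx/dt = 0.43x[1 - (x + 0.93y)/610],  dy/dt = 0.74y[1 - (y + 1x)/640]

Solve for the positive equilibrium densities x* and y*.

Setting both brackets to zero gives the nullclines x + 0.93y = 610 and 1x + y = 640.
Substituting y = 640 - 1x into the first: x(1 - 0.93·1) = 610 - 0.93·640.
So x* = 14.8/0.07 = 211, and then y* = 640 - 1·211 = 429.

x* ≈ 211, y* ≈ 429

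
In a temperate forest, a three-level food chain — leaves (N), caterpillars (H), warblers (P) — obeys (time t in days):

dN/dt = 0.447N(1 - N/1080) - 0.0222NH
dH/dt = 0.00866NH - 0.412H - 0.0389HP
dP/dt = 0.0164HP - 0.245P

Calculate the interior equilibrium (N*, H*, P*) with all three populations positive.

From dP/dt = 0: 0.0164H* = 0.245, so H* = 14.9.
From dN/dt = 0: 0.447(1 - N*/1080) = 0.0222·14.9, giving N* = 1080·(1 - 0.742) = 279.
From dH/dt = 0: 0.00866·279 - 0.412 = 0.0389P*, so P* = 2/0.0389 = 51.5.

N* ≈ 279, H* ≈ 14.9, P* ≈ 51.5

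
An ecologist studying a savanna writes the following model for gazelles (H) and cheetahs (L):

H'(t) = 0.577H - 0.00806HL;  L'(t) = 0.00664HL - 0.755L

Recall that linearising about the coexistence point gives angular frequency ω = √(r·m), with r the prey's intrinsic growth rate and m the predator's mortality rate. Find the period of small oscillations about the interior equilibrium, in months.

T ≈ 9.52 months

Here r = 0.577 and m = 0.755, so r·m = 0.436.
ω = √0.436 = 0.66 per month, hence T = 2π/ω ≈ 9.52 months.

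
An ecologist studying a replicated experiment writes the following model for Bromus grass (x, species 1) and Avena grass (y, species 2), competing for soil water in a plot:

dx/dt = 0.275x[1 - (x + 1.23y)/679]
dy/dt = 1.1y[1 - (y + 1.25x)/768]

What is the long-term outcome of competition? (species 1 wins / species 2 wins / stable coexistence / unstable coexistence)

Compare the nullcline intercepts: K1/α12 = 679/1.23 = 552 < K2 = 768; K2/α21 = 768/1.25 = 614 < K1 = 679.
Since both are reversed, neither can invade when rare; the interior point is a saddle.

unstable coexistence (outcome depends on initial conditions)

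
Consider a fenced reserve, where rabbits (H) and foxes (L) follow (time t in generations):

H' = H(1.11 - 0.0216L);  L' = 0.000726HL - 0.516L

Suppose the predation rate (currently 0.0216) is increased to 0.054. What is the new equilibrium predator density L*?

At the interior fixed point, setting dH/dt = 0 with H > 0 fixes L* = (prey growth rate)/(HL coefficient) — independent of the other coefficients.
With the change, L* = 1.11/0.054 = 20.6; it falls from 51.4.

L* ≈ 20.6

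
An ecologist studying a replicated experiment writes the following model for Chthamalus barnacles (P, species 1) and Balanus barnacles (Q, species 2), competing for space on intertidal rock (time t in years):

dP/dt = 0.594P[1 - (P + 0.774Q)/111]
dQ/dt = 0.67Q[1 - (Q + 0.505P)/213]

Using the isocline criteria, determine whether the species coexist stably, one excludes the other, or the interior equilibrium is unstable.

species 2 excludes species 1

Compare the nullcline intercepts: K1/α12 = 111/0.774 = 143 < K2 = 213; K2/α21 = 213/0.505 = 422 > K1 = 111.
Since the inequalities point opposite ways, species 2 can invade but species 1 cannot.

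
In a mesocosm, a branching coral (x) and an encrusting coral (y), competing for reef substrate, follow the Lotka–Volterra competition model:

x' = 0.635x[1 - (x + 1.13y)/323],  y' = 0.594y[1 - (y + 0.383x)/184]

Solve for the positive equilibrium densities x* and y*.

Setting both brackets to zero gives the nullclines x + 1.13y = 323 and 0.383x + y = 184.
Substituting y = 184 - 0.383x into the first: x(1 - 1.13·0.383) = 323 - 1.13·184.
So x* = 115/0.567 = 203, and then y* = 184 - 0.383·203 = 106.

x* ≈ 203, y* ≈ 106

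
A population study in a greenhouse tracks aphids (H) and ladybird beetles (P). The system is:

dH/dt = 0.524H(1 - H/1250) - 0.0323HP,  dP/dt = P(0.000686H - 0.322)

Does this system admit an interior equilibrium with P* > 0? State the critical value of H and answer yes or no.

The predator equation gives dP/dt > 0 only when H > 0.322/0.000686 = 469.
Without the predator, H → K = 1250. Since 1250 > 469, the predator can invade and persist.

Threshold H = 469; K > 469, so yes, the predator persists.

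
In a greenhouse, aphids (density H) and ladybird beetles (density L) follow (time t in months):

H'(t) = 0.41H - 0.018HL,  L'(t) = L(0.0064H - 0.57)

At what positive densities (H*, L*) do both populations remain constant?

Set dL/dt = 0 with L > 0: 0.0064H - 0.57 = 0, so H* = 0.57/0.0064 = 89.1.
Set dH/dt = 0 with H > 0: 0.41 - 0.018L = 0, so L* = 0.41/0.018 = 22.8.

H* ≈ 89.1, L* ≈ 22.8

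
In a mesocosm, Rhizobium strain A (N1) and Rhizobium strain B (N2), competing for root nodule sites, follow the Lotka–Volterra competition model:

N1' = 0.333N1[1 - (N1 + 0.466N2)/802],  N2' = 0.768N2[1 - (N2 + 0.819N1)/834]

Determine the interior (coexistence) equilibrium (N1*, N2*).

N1* ≈ 668, N2* ≈ 287

Setting both brackets to zero gives the nullclines N1 + 0.466N2 = 802 and 0.819N1 + N2 = 834.
Substituting N2 = 834 - 0.819N1 into the first: N1(1 - 0.466·0.819) = 802 - 0.466·834.
So N1* = 413/0.618 = 668, and then N2* = 834 - 0.819·668 = 287.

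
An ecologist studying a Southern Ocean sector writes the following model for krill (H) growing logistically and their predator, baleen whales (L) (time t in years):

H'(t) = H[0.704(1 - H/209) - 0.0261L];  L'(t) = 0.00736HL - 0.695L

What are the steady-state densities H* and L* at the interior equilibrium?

H* ≈ 94.4, L* ≈ 14.8

From dL/dt = 0 with L > 0: 0.00736H* = 0.695, so H* = 94.4.
Substitute into dH/dt = 0: 0.704(1 - 94.4/209) = 0.0261L*.
The bracket is 0.548, giving L* = 0.386/0.0261 = 14.8.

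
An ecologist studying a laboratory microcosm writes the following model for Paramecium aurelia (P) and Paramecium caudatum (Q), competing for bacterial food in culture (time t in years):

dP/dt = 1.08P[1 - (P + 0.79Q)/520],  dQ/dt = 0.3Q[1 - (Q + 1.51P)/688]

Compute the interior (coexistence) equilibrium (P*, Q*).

P* ≈ 122, Q* ≈ 504

Setting both brackets to zero gives the nullclines P + 0.79Q = 520 and 1.51P + Q = 688.
Substituting Q = 688 - 1.51P into the first: P(1 - 0.79·1.51) = 520 - 0.79·688.
So P* = -23.5/-0.193 = 122, and then Q* = 688 - 1.51·122 = 504.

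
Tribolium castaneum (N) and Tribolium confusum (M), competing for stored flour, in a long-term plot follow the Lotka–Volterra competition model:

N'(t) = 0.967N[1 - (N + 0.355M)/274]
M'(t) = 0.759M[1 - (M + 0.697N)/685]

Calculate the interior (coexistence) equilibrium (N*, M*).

Setting both brackets to zero gives the nullclines N + 0.355M = 274 and 0.697N + M = 685.
Substituting M = 685 - 0.697N into the first: N(1 - 0.355·0.697) = 274 - 0.355·685.
So N* = 30.8/0.753 = 41, and then M* = 685 - 0.697·41 = 656.

N* ≈ 41, M* ≈ 656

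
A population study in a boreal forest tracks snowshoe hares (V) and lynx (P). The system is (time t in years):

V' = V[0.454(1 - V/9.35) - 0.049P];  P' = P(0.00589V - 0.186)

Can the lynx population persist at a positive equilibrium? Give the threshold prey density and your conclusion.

Threshold V = 31.6; K < 31.6, so no, the predator goes extinct.

The predator equation gives dP/dt > 0 only when V > 0.186/0.00589 = 31.6.
Without the predator, V → K = 9.35. Since 9.35 < 31.6, the predator cannot invade.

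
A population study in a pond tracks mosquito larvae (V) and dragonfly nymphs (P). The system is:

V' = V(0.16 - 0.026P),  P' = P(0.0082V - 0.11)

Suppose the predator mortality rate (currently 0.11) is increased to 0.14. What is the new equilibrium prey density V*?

V* ≈ 17.1

At the interior fixed point, setting dP/dt = 0 with P > 0 fixes V* = (predator death rate)/(VP coefficient) — independent of the other coefficients.
With the change, V* = 0.14/0.0082 = 17.1; it rises from 13.4.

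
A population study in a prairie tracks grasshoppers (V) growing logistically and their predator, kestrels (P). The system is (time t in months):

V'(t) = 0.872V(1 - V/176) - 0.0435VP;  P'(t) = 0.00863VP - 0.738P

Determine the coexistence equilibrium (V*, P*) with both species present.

From dP/dt = 0 with P > 0: 0.00863V* = 0.738, so V* = 85.5.
Substitute into dV/dt = 0: 0.872(1 - 85.5/176) = 0.0435P*.
The bracket is 0.514, giving P* = 0.448/0.0435 = 10.3.

V* ≈ 85.5, P* ≈ 10.3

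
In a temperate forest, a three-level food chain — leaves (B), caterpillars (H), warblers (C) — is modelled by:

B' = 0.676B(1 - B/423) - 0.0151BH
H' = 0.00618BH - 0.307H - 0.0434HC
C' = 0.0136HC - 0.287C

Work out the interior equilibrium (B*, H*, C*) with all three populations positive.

B* ≈ 224, H* ≈ 21.1, C* ≈ 24.8

From dC/dt = 0: 0.0136H* = 0.287, so H* = 21.1.
From dB/dt = 0: 0.676(1 - B*/423) = 0.0151·21.1, giving B* = 423·(1 - 0.471) = 224.
From dH/dt = 0: 0.00618·224 - 0.307 = 0.0434C*, so C* = 1.07/0.0434 = 24.8.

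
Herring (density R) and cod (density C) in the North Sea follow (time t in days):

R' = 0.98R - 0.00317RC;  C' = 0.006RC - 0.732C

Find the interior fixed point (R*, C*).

Set dC/dt = 0 with C > 0: 0.006R - 0.732 = 0, so R* = 0.732/0.006 = 122.
Set dR/dt = 0 with R > 0: 0.98 - 0.00317C = 0, so C* = 0.98/0.00317 = 309.

R* ≈ 122, C* ≈ 309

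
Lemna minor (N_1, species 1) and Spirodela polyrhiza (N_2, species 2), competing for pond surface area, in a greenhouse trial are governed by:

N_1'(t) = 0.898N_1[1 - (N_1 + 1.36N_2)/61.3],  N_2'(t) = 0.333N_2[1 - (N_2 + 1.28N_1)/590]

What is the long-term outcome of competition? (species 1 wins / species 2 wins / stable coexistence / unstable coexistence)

species 2 excludes species 1

Compare the nullcline intercepts: K1/α12 = 61.3/1.36 = 45.1 < K2 = 590; K2/α21 = 590/1.28 = 461 > K1 = 61.3.
Since the inequalities point opposite ways, species 2 can invade but species 1 cannot.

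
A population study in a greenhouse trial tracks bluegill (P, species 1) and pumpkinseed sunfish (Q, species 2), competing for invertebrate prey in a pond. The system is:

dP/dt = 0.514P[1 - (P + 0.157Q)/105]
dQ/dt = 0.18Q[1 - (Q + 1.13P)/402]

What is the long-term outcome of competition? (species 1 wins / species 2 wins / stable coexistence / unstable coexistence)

stable coexistence

Compare the nullcline intercepts: K1/α12 = 105/0.157 = 669 > K2 = 402; K2/α21 = 402/1.13 = 356 > K1 = 105.
Since both inequalities hold, each species can invade when rare, so the interior equilibrium is stable.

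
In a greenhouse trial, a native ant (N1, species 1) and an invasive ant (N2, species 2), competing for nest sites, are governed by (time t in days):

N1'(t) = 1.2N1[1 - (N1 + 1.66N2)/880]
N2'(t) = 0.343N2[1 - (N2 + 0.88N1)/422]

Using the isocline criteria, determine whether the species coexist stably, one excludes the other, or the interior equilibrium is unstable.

Compare the nullcline intercepts: K1/α12 = 880/1.66 = 530 > K2 = 422; K2/α21 = 422/0.88 = 480 < K1 = 880.
Since the inequalities point opposite ways, species 1 can invade but species 2 cannot.

species 1 excludes species 2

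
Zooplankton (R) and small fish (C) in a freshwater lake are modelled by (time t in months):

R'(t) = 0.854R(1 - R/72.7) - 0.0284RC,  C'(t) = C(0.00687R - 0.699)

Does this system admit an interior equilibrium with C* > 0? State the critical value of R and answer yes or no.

The predator equation gives dC/dt > 0 only when R > 0.699/0.00687 = 102.
Without the predator, R → K = 72.7. Since 72.7 < 102, the predator cannot invade.

Threshold R = 102; K < 102, so no, the predator goes extinct.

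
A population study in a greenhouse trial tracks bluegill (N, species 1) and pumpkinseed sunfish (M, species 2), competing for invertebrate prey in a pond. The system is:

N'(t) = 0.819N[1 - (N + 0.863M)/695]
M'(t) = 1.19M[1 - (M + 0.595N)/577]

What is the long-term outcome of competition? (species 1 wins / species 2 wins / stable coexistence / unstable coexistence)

Compare the nullcline intercepts: K1/α12 = 695/0.863 = 805 > K2 = 577; K2/α21 = 577/0.595 = 970 > K1 = 695.
Since both inequalities hold, each species can invade when rare, so the interior equilibrium is stable.

stable coexistence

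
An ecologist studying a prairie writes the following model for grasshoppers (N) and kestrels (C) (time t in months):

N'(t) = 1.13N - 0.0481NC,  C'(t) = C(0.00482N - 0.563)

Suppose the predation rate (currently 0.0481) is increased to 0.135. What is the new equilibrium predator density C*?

At the interior fixed point, setting dN/dt = 0 with N > 0 fixes C* = (prey growth rate)/(NC coefficient) — independent of the other coefficients.
With the change, C* = 1.13/0.135 = 8.37; it falls from 23.5.

C* ≈ 8.37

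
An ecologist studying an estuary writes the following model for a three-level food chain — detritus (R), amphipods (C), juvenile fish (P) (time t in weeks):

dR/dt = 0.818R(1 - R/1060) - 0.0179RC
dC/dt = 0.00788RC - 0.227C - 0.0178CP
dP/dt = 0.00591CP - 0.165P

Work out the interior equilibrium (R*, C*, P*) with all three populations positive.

From dP/dt = 0: 0.00591C* = 0.165, so C* = 27.9.
From dR/dt = 0: 0.818(1 - R*/1060) = 0.0179·27.9, giving R* = 1060·(1 - 0.611) = 412.
From dC/dt = 0: 0.00788·412 - 0.227 = 0.0178P*, so P* = 3.02/0.0178 = 170.

R* ≈ 412, C* ≈ 27.9, P* ≈ 170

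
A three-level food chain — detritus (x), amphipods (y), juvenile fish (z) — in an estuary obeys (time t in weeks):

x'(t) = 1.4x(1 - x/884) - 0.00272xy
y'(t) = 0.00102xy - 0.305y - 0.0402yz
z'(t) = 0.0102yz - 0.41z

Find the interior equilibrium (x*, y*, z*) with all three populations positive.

x* ≈ 815, y* ≈ 40.2, z* ≈ 13.1

From dz/dt = 0: 0.0102y* = 0.41, so y* = 40.2.
From dx/dt = 0: 1.4(1 - x*/884) = 0.00272·40.2, giving x* = 884·(1 - 0.0781) = 815.
From dy/dt = 0: 0.00102·815 - 0.305 = 0.0402z*, so z* = 0.526/0.0402 = 13.1.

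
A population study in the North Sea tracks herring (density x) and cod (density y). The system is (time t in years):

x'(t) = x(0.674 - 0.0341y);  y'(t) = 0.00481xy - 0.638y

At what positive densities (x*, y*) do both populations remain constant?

Set dy/dt = 0 with y > 0: 0.00481x - 0.638 = 0, so x* = 0.638/0.00481 = 133.
Set dx/dt = 0 with x > 0: 0.674 - 0.0341y = 0, so y* = 0.674/0.0341 = 19.8.

x* ≈ 133, y* ≈ 19.8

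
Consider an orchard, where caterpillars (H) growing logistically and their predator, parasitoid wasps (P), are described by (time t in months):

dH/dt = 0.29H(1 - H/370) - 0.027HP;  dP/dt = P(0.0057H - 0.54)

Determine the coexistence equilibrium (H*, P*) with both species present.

H* ≈ 94.7, P* ≈ 7.99

From dP/dt = 0 with P > 0: 0.0057H* = 0.54, so H* = 94.7.
Substitute into dH/dt = 0: 0.29(1 - 94.7/370) = 0.027P*.
The bracket is 0.744, giving P* = 0.216/0.027 = 7.99.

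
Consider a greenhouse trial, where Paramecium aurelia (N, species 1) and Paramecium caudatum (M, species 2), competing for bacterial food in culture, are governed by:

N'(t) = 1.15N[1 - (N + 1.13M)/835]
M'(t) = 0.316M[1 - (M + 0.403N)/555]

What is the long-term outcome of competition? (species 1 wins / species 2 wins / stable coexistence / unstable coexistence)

stable coexistence

Compare the nullcline intercepts: K1/α12 = 835/1.13 = 739 > K2 = 555; K2/α21 = 555/0.403 = 1380 > K1 = 835.
Since both inequalities hold, each species can invade when rare, so the interior equilibrium is stable.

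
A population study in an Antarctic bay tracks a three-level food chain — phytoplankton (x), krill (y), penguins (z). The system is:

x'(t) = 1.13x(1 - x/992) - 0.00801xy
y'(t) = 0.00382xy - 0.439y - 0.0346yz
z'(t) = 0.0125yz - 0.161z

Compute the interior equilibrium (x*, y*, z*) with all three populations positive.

From dz/dt = 0: 0.0125y* = 0.161, so y* = 12.9.
From dx/dt = 0: 1.13(1 - x*/992) = 0.00801·12.9, giving x* = 992·(1 - 0.0913) = 901.
From dy/dt = 0: 0.00382·901 - 0.439 = 0.0346z*, so z* = 3/0.0346 = 86.8.

x* ≈ 901, y* ≈ 12.9, z* ≈ 86.8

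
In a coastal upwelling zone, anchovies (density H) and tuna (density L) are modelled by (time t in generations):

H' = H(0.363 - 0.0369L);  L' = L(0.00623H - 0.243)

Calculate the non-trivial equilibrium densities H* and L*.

Set dL/dt = 0 with L > 0: 0.00623H - 0.243 = 0, so H* = 0.243/0.00623 = 39.
Set dH/dt = 0 with H > 0: 0.363 - 0.0369L = 0, so L* = 0.363/0.0369 = 9.84.

H* ≈ 39, L* ≈ 9.84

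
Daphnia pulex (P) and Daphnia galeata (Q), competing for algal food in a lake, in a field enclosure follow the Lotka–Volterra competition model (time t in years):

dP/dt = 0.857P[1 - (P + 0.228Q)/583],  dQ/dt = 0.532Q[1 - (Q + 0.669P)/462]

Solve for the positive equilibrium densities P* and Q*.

Setting both brackets to zero gives the nullclines P + 0.228Q = 583 and 0.669P + Q = 462.
Substituting Q = 462 - 0.669P into the first: P(1 - 0.228·0.669) = 583 - 0.228·462.
So P* = 478/0.847 = 564, and then Q* = 462 - 0.669·564 = 84.9.

P* ≈ 564, Q* ≈ 84.9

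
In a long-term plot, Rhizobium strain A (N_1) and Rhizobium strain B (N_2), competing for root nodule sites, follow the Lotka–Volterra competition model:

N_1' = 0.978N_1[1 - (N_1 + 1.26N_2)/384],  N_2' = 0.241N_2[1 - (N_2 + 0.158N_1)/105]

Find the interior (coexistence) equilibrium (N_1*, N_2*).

N_1* ≈ 314, N_2* ≈ 55.3

Setting both brackets to zero gives the nullclines N_1 + 1.26N_2 = 384 and 0.158N_1 + N_2 = 105.
Substituting N_2 = 105 - 0.158N_1 into the first: N_1(1 - 1.26·0.158) = 384 - 1.26·105.
So N_1* = 252/0.801 = 314, and then N_2* = 105 - 0.158·314 = 55.3.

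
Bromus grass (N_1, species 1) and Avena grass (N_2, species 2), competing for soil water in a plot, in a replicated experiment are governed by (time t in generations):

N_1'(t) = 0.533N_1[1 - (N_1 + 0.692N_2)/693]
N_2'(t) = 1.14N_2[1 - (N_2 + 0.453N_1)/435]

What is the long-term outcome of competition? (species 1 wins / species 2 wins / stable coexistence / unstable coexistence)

stable coexistence

Compare the nullcline intercepts: K1/α12 = 693/0.692 = 1000 > K2 = 435; K2/α21 = 435/0.453 = 960 > K1 = 693.
Since both inequalities hold, each species can invade when rare, so the interior equilibrium is stable.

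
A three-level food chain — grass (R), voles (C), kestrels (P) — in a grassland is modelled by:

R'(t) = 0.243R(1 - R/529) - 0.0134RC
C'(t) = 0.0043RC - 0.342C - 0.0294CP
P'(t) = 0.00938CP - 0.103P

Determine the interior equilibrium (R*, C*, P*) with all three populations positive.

R* ≈ 209, C* ≈ 11, P* ≈ 18.9

From dP/dt = 0: 0.00938C* = 0.103, so C* = 11.
From dR/dt = 0: 0.243(1 - R*/529) = 0.0134·11, giving R* = 529·(1 - 0.606) = 209.
From dC/dt = 0: 0.0043·209 - 0.342 = 0.0294P*, so P* = 0.555/0.0294 = 18.9.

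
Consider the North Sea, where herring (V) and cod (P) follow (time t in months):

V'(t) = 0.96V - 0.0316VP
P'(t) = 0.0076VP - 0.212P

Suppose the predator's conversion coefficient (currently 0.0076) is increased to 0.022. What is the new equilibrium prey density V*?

At the interior fixed point, setting dP/dt = 0 with P > 0 fixes V* = (predator death rate)/(VP coefficient) — independent of the other coefficients.
With the change, V* = 0.212/0.022 = 9.64; it falls from 27.9.

V* ≈ 9.64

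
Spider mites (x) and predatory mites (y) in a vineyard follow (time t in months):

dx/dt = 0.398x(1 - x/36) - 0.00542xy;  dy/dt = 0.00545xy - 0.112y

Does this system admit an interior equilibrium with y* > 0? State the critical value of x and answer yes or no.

Threshold x = 20.6; K > 20.6, so yes, the predator persists.

The predator equation gives dy/dt > 0 only when x > 0.112/0.00545 = 20.6.
Without the predator, x → K = 36. Since 36 > 20.6, the predator can invade and persist.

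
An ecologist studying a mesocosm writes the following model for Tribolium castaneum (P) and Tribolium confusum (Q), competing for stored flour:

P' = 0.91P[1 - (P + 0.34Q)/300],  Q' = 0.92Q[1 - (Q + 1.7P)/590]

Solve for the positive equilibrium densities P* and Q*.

P* ≈ 236, Q* ≈ 190

Setting both brackets to zero gives the nullclines P + 0.34Q = 300 and 1.7P + Q = 590.
Substituting Q = 590 - 1.7P into the first: P(1 - 0.34·1.7) = 300 - 0.34·590.
So P* = 99.4/0.422 = 236, and then Q* = 590 - 1.7·236 = 190.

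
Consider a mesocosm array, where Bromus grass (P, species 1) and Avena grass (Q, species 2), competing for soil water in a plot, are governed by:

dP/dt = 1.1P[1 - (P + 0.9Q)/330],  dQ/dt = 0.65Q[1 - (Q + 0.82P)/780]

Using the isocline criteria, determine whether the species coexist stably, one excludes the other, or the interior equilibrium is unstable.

Compare the nullcline intercepts: K1/α12 = 330/0.9 = 367 < K2 = 780; K2/α21 = 780/0.82 = 951 > K1 = 330.
Since the inequalities point opposite ways, species 2 can invade but species 1 cannot.

species 2 excludes species 1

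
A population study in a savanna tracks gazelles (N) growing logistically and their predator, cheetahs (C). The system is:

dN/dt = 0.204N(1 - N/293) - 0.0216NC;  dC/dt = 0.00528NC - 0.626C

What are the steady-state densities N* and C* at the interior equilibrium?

From dC/dt = 0 with C > 0: 0.00528N* = 0.626, so N* = 119.
Substitute into dN/dt = 0: 0.204(1 - 119/293) = 0.0216C*.
The bracket is 0.595, giving C* = 0.121/0.0216 = 5.62.

N* ≈ 119, C* ≈ 5.62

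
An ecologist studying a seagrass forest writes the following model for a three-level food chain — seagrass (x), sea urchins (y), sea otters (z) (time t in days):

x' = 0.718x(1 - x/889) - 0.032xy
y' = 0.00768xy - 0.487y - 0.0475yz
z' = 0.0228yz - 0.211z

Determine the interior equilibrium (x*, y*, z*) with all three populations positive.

From dz/dt = 0: 0.0228y* = 0.211, so y* = 9.25.
From dx/dt = 0: 0.718(1 - x*/889) = 0.032·9.25, giving x* = 889·(1 - 0.412) = 522.
From dy/dt = 0: 0.00768·522 - 0.487 = 0.0475z*, so z* = 3.52/0.0475 = 74.2.

x* ≈ 522, y* ≈ 9.25, z* ≈ 74.2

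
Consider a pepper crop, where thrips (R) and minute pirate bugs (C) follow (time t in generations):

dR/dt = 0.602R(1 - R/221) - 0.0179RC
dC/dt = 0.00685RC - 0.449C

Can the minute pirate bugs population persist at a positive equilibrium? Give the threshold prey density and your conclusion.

Threshold R = 65.5; K > 65.5, so yes, the predator persists.

The predator equation gives dC/dt > 0 only when R > 0.449/0.00685 = 65.5.
Without the predator, R → K = 221. Since 221 > 65.5, the predator can invade and persist.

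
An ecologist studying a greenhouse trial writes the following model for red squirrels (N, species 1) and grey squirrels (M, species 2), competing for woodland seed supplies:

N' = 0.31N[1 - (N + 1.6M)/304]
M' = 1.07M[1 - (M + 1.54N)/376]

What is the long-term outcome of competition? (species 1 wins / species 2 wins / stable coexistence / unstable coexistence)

Compare the nullcline intercepts: K1/α12 = 304/1.6 = 190 < K2 = 376; K2/α21 = 376/1.54 = 244 < K1 = 304.
Since both are reversed, neither can invade when rare; the interior point is a saddle.

unstable coexistence (outcome depends on initial conditions)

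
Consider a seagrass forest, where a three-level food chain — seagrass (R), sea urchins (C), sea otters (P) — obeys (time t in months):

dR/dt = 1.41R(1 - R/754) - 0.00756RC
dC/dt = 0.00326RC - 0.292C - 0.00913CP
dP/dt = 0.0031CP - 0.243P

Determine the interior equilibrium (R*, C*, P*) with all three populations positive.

From dP/dt = 0: 0.0031C* = 0.243, so C* = 78.4.
From dR/dt = 0: 1.41(1 - R*/754) = 0.00756·78.4, giving R* = 754·(1 - 0.42) = 437.
From dC/dt = 0: 0.00326·437 - 0.292 = 0.00913P*, so P* = 1.13/0.00913 = 124.

R* ≈ 437, C* ≈ 78.4, P* ≈ 124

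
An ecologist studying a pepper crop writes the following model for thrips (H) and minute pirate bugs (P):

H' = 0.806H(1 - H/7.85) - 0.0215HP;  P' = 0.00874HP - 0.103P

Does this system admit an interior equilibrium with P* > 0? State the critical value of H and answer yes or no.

The predator equation gives dP/dt > 0 only when H > 0.103/0.00874 = 11.8.
Without the predator, H → K = 7.85. Since 7.85 < 11.8, the predator cannot invade.

Threshold H = 11.8; K < 11.8, so no, the predator goes extinct.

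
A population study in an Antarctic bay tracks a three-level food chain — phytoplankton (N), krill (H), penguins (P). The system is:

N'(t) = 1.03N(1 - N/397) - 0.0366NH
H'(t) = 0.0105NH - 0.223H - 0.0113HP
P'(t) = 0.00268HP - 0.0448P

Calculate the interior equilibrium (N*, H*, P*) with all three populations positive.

From dP/dt = 0: 0.00268H* = 0.0448, so H* = 16.7.
From dN/dt = 0: 1.03(1 - N*/397) = 0.0366·16.7, giving N* = 397·(1 - 0.594) = 161.
From dH/dt = 0: 0.0105·161 - 0.223 = 0.0113P*, so P* = 1.47/0.0113 = 130.

N* ≈ 161, H* ≈ 16.7, P* ≈ 130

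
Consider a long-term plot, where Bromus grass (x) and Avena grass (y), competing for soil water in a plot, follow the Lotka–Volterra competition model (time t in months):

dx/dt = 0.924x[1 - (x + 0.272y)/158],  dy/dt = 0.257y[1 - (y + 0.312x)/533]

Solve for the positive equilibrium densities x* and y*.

Setting both brackets to zero gives the nullclines x + 0.272y = 158 and 0.312x + y = 533.
Substituting y = 533 - 0.312x into the first: x(1 - 0.272·0.312) = 158 - 0.272·533.
So x* = 13/0.915 = 14.2, and then y* = 533 - 0.312·14.2 = 529.

x* ≈ 14.2, y* ≈ 529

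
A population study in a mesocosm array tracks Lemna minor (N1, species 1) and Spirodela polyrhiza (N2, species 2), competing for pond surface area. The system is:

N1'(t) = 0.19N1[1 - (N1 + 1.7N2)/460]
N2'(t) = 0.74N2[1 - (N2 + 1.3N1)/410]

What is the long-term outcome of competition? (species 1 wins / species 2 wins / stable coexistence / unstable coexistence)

unstable coexistence (outcome depends on initial conditions)

Compare the nullcline intercepts: K1/α12 = 460/1.7 = 271 < K2 = 410; K2/α21 = 410/1.3 = 315 < K1 = 460.
Since both are reversed, neither can invade when rare; the interior point is a saddle.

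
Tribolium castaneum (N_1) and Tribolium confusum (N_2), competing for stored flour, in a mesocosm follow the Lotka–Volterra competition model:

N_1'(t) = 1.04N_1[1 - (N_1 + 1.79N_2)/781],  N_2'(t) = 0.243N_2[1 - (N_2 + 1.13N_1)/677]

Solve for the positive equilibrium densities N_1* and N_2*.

N_1* ≈ 421, N_2* ≈ 201

Setting both brackets to zero gives the nullclines N_1 + 1.79N_2 = 781 and 1.13N_1 + N_2 = 677.
Substituting N_2 = 677 - 1.13N_1 into the first: N_1(1 - 1.79·1.13) = 781 - 1.79·677.
So N_1* = -431/-1.02 = 421, and then N_2* = 677 - 1.13·421 = 201.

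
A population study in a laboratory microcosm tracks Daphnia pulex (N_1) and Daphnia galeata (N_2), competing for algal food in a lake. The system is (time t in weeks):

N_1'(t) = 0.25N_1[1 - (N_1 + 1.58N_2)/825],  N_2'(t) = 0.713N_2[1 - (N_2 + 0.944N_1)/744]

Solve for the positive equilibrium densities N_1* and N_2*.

N_1* ≈ 713, N_2* ≈ 70.8

Setting both brackets to zero gives the nullclines N_1 + 1.58N_2 = 825 and 0.944N_1 + N_2 = 744.
Substituting N_2 = 744 - 0.944N_1 into the first: N_1(1 - 1.58·0.944) = 825 - 1.58·744.
So N_1* = -351/-0.492 = 713, and then N_2* = 744 - 0.944·713 = 70.8.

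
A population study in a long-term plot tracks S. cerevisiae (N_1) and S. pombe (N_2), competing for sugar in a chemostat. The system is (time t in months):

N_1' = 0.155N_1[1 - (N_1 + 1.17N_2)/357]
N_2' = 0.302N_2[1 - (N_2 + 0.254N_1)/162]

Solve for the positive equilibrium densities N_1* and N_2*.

Setting both brackets to zero gives the nullclines N_1 + 1.17N_2 = 357 and 0.254N_1 + N_2 = 162.
Substituting N_2 = 162 - 0.254N_1 into the first: N_1(1 - 1.17·0.254) = 357 - 1.17·162.
So N_1* = 167/0.703 = 238, and then N_2* = 162 - 0.254·238 = 101.

N_1* ≈ 238, N_2* ≈ 101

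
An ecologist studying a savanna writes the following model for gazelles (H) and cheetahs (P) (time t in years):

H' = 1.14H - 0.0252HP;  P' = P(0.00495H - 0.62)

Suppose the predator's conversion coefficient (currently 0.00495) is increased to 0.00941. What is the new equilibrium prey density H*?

H* ≈ 65.9

At the interior fixed point, setting dP/dt = 0 with P > 0 fixes H* = (predator death rate)/(HP coefficient) — independent of the other coefficients.
With the change, H* = 0.62/0.00941 = 65.9; it falls from 125.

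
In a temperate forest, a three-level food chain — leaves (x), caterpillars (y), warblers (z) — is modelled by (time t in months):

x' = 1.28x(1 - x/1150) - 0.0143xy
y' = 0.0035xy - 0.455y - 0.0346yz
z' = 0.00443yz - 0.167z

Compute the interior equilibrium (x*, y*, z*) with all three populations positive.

From dz/dt = 0: 0.00443y* = 0.167, so y* = 37.7.
From dx/dt = 0: 1.28(1 - x*/1150) = 0.0143·37.7, giving x* = 1150·(1 - 0.421) = 666.
From dy/dt = 0: 0.0035·666 - 0.455 = 0.0346z*, so z* = 1.87/0.0346 = 54.2.

x* ≈ 666, y* ≈ 37.7, z* ≈ 54.2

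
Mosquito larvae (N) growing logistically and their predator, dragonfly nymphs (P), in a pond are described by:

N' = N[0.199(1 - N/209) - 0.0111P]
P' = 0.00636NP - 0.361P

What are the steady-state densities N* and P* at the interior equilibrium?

N* ≈ 56.8, P* ≈ 13.1

From dP/dt = 0 with P > 0: 0.00636N* = 0.361, so N* = 56.8.
Substitute into dN/dt = 0: 0.199(1 - 56.8/209) = 0.0111P*.
The bracket is 0.728, giving P* = 0.145/0.0111 = 13.1.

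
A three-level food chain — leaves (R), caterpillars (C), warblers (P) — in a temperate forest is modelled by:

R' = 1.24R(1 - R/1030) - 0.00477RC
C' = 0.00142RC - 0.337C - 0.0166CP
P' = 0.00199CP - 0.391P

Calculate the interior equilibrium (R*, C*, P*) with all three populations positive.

R* ≈ 252, C* ≈ 196, P* ≈ 1.21

From dP/dt = 0: 0.00199C* = 0.391, so C* = 196.
From dR/dt = 0: 1.24(1 - R*/1030) = 0.00477·196, giving R* = 1030·(1 - 0.756) = 252.
From dC/dt = 0: 0.00142·252 - 0.337 = 0.0166P*, so P* = 0.0201/0.0166 = 1.21.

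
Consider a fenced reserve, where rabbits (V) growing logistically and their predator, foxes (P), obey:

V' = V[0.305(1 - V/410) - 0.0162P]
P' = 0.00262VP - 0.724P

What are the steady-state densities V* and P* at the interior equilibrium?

From dP/dt = 0 with P > 0: 0.00262V* = 0.724, so V* = 276.
Substitute into dV/dt = 0: 0.305(1 - 276/410) = 0.0162P*.
The bracket is 0.326, giving P* = 0.0994/0.0162 = 6.14.

V* ≈ 276, P* ≈ 6.14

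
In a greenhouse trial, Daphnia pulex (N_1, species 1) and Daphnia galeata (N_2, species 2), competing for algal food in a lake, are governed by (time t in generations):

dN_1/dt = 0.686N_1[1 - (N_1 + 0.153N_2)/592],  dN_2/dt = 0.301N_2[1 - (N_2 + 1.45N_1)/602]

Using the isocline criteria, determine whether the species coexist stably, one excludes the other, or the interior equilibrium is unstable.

Compare the nullcline intercepts: K1/α12 = 592/0.153 = 3870 > K2 = 602; K2/α21 = 602/1.45 = 415 < K1 = 592.
Since the inequalities point opposite ways, species 1 can invade but species 2 cannot.

species 1 excludes species 2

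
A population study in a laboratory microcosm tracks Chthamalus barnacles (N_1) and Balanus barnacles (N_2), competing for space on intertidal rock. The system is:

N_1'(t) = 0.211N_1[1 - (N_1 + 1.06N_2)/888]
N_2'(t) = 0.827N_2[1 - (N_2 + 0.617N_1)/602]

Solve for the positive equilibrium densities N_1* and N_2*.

N_1* ≈ 722, N_2* ≈ 156

Setting both brackets to zero gives the nullclines N_1 + 1.06N_2 = 888 and 0.617N_1 + N_2 = 602.
Substituting N_2 = 602 - 0.617N_1 into the first: N_1(1 - 1.06·0.617) = 888 - 1.06·602.
So N_1* = 250/0.346 = 722, and then N_2* = 602 - 0.617·722 = 156.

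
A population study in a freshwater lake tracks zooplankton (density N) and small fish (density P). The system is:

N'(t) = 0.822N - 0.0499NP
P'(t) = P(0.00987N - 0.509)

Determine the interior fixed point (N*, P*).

N* ≈ 51.6, P* ≈ 16.5

Set dP/dt = 0 with P > 0: 0.00987N - 0.509 = 0, so N* = 0.509/0.00987 = 51.6.
Set dN/dt = 0 with N > 0: 0.822 - 0.0499P = 0, so P* = 0.822/0.0499 = 16.5.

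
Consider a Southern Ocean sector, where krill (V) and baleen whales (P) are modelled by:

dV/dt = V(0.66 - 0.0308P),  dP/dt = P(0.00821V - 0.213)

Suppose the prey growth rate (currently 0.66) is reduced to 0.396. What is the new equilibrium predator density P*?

At the interior fixed point, setting dV/dt = 0 with V > 0 fixes P* = (prey growth rate)/(VP coefficient) — independent of the other coefficients.
With the change, P* = 0.396/0.0308 = 12.9; it falls from 21.4.

P* ≈ 12.9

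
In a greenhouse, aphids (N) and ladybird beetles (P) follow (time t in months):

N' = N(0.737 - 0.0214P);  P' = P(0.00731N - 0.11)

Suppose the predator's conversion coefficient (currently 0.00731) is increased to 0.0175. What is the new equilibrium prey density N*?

N* ≈ 6.29

At the interior fixed point, setting dP/dt = 0 with P > 0 fixes N* = (predator death rate)/(NP coefficient) — independent of the other coefficients.
With the change, N* = 0.11/0.0175 = 6.29; it falls from 15.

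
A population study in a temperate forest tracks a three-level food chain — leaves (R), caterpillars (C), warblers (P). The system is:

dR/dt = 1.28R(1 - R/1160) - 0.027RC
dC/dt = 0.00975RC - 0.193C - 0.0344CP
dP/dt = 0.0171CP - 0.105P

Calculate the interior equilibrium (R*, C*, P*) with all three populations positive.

R* ≈ 1010, C* ≈ 6.14, P* ≈ 281

From dP/dt = 0: 0.0171C* = 0.105, so C* = 6.14.
From dR/dt = 0: 1.28(1 - R*/1160) = 0.027·6.14, giving R* = 1160·(1 - 0.13) = 1010.
From dC/dt = 0: 0.00975·1010 - 0.193 = 0.0344P*, so P* = 9.65/0.0344 = 281.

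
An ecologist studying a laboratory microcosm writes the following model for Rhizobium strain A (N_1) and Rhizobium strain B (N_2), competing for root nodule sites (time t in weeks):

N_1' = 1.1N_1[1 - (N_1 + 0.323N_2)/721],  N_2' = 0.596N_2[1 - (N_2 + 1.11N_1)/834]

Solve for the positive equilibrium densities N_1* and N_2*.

Setting both brackets to zero gives the nullclines N_1 + 0.323N_2 = 721 and 1.11N_1 + N_2 = 834.
Substituting N_2 = 834 - 1.11N_1 into the first: N_1(1 - 0.323·1.11) = 721 - 0.323·834.
So N_1* = 452/0.641 = 704, and then N_2* = 834 - 1.11·704 = 52.5.

N_1* ≈ 704, N_2* ≈ 52.5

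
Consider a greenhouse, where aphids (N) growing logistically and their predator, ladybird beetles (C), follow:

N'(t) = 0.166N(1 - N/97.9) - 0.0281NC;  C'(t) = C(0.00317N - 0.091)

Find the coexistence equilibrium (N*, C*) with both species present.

N* ≈ 28.7, C* ≈ 4.18

From dC/dt = 0 with C > 0: 0.00317N* = 0.091, so N* = 28.7.
Substitute into dN/dt = 0: 0.166(1 - 28.7/97.9) = 0.0281C*.
The bracket is 0.707, giving C* = 0.117/0.0281 = 4.18.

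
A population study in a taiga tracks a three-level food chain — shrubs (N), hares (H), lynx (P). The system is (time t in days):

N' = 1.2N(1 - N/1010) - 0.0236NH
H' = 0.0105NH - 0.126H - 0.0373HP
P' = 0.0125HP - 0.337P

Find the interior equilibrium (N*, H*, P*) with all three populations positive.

From dP/dt = 0: 0.0125H* = 0.337, so H* = 27.
From dN/dt = 0: 1.2(1 - N*/1010) = 0.0236·27, giving N* = 1010·(1 - 0.53) = 474.
From dH/dt = 0: 0.0105·474 - 0.126 = 0.0373P*, so P* = 4.86/0.0373 = 130.

N* ≈ 474, H* ≈ 27, P* ≈ 130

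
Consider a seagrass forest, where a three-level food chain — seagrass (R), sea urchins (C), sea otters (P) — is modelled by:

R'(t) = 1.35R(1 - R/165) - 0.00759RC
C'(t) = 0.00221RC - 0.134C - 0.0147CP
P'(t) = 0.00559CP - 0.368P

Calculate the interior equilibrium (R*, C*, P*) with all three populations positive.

R* ≈ 104, C* ≈ 65.8, P* ≈ 6.51

From dP/dt = 0: 0.00559C* = 0.368, so C* = 65.8.
From dR/dt = 0: 1.35(1 - R*/165) = 0.00759·65.8, giving R* = 165·(1 - 0.37) = 104.
From dC/dt = 0: 0.00221·104 - 0.134 = 0.0147P*, so P* = 0.0957/0.0147 = 6.51.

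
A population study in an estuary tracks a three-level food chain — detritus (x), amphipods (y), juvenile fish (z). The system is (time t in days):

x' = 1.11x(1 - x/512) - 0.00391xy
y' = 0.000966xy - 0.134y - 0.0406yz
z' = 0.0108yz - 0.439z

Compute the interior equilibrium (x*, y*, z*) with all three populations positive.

x* ≈ 439, y* ≈ 40.6, z* ≈ 7.14

From dz/dt = 0: 0.0108y* = 0.439, so y* = 40.6.
From dx/dt = 0: 1.11(1 - x*/512) = 0.00391·40.6, giving x* = 512·(1 - 0.143) = 439.
From dy/dt = 0: 0.000966·439 - 0.134 = 0.0406z*, so z* = 0.29/0.0406 = 7.14.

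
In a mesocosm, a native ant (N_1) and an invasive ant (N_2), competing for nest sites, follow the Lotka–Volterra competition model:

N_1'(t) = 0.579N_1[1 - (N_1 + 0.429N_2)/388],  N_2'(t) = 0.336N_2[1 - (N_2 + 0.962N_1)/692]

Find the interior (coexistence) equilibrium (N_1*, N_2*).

N_1* ≈ 155, N_2* ≈ 543

Setting both brackets to zero gives the nullclines N_1 + 0.429N_2 = 388 and 0.962N_1 + N_2 = 692.
Substituting N_2 = 692 - 0.962N_1 into the first: N_1(1 - 0.429·0.962) = 388 - 0.429·692.
So N_1* = 91.1/0.587 = 155, and then N_2* = 692 - 0.962·155 = 543.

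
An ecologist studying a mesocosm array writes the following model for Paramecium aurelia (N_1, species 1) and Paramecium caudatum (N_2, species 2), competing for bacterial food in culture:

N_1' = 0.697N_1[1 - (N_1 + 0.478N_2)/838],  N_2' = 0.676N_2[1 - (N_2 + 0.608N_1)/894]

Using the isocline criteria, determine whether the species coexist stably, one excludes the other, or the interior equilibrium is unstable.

stable coexistence

Compare the nullcline intercepts: K1/α12 = 838/0.478 = 1750 > K2 = 894; K2/α21 = 894/0.608 = 1470 > K1 = 838.
Since both inequalities hold, each species can invade when rare, so the interior equilibrium is stable.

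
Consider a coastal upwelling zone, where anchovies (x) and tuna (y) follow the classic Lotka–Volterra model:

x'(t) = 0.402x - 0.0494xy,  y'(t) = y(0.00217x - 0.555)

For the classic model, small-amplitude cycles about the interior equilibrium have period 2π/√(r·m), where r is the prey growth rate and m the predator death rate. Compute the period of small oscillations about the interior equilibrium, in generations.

T ≈ 13.3 generations

Here r = 0.402 and m = 0.555, so r·m = 0.223.
ω = √0.223 = 0.472 per generation, hence T = 2π/ω ≈ 13.3 generations.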